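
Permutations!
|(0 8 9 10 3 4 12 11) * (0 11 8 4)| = |(0 4 12 8 9 10 3)| = 7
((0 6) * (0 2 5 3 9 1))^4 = (0 3 6 9 2 1 5) = [3, 5, 1, 6, 4, 0, 9, 7, 8, 2]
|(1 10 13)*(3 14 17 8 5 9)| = 6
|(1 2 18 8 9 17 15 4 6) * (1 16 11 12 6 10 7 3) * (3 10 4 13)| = 36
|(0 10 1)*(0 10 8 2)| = |(0 8 2)(1 10)| = 6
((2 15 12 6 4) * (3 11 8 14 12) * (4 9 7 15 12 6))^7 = [0, 1, 12, 15, 2, 5, 14, 9, 11, 6, 10, 3, 4, 13, 8, 7] = (2 12 4)(3 15 7 9 6 14 8 11)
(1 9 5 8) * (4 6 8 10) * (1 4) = (1 9 5 10)(4 6 8) = [0, 9, 2, 3, 6, 10, 8, 7, 4, 5, 1]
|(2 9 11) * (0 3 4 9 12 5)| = |(0 3 4 9 11 2 12 5)| = 8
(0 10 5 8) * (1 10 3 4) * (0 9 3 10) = [10, 0, 2, 4, 1, 8, 6, 7, 9, 3, 5] = (0 10 5 8 9 3 4 1)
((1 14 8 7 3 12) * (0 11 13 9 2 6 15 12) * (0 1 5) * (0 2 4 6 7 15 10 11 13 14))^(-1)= (0 1 3 7 2 5 12 15 8 14 11 10 6 4 9 13)= [1, 3, 5, 7, 9, 12, 4, 2, 14, 13, 6, 10, 15, 0, 11, 8]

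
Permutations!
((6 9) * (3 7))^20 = [0, 1, 2, 3, 4, 5, 6, 7, 8, 9] = (9)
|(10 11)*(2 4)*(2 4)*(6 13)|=|(6 13)(10 11)|=2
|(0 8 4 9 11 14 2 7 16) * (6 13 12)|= 9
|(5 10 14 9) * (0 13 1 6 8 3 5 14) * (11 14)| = 24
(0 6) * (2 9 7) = [6, 1, 9, 3, 4, 5, 0, 2, 8, 7] = (0 6)(2 9 7)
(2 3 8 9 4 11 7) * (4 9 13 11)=(2 3 8 13 11 7)=[0, 1, 3, 8, 4, 5, 6, 2, 13, 9, 10, 7, 12, 11]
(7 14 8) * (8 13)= (7 14 13 8)= [0, 1, 2, 3, 4, 5, 6, 14, 7, 9, 10, 11, 12, 8, 13]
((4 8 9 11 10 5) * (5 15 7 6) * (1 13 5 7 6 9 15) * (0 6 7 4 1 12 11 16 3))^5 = [7, 5, 2, 15, 16, 13, 9, 6, 3, 4, 11, 12, 10, 1, 14, 0, 8] = (0 7 6 9 4 16 8 3 15)(1 5 13)(10 11 12)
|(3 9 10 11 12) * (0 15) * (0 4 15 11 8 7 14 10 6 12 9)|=|(0 11 9 6 12 3)(4 15)(7 14 10 8)|=12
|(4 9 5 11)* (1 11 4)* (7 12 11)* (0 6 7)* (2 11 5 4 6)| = |(0 2 11 1)(4 9)(5 6 7 12)| = 4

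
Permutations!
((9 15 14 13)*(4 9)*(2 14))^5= [0, 1, 15, 3, 13, 5, 6, 7, 8, 4, 10, 11, 12, 14, 2, 9]= (2 15 9 4 13 14)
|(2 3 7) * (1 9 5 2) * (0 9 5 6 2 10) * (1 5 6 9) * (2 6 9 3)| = 7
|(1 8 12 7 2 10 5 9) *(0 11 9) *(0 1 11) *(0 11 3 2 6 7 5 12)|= |(0 11 9 3 2 10 12 5 1 8)(6 7)|= 10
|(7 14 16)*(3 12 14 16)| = 6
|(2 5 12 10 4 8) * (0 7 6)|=6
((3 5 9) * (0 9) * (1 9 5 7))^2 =(1 3)(7 9) =[0, 3, 2, 1, 4, 5, 6, 9, 8, 7]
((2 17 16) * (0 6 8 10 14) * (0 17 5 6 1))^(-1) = (0 1)(2 16 17 14 10 8 6 5) = [1, 0, 16, 3, 4, 2, 5, 7, 6, 9, 8, 11, 12, 13, 10, 15, 17, 14]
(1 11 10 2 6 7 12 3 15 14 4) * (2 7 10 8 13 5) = [0, 11, 6, 15, 1, 2, 10, 12, 13, 9, 7, 8, 3, 5, 4, 14] = (1 11 8 13 5 2 6 10 7 12 3 15 14 4)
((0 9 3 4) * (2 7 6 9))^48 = (0 4 3 9 6 7 2) = [4, 1, 0, 9, 3, 5, 7, 2, 8, 6]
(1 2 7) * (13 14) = (1 2 7)(13 14) = [0, 2, 7, 3, 4, 5, 6, 1, 8, 9, 10, 11, 12, 14, 13]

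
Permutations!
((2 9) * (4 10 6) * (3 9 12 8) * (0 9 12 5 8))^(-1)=[12, 1, 9, 8, 6, 2, 10, 7, 5, 0, 4, 11, 3]=(0 12 3 8 5 2 9)(4 6 10)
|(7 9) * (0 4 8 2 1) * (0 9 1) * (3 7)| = |(0 4 8 2)(1 9 3 7)| = 4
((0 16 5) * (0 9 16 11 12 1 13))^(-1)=(0 13 1 12 11)(5 16 9)=[13, 12, 2, 3, 4, 16, 6, 7, 8, 5, 10, 0, 11, 1, 14, 15, 9]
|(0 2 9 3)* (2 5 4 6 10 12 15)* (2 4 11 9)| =5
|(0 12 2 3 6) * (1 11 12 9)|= |(0 9 1 11 12 2 3 6)|= 8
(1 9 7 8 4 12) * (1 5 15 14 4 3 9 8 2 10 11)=(1 8 3 9 7 2 10 11)(4 12 5 15 14)=[0, 8, 10, 9, 12, 15, 6, 2, 3, 7, 11, 1, 5, 13, 4, 14]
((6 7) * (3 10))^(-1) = [0, 1, 2, 10, 4, 5, 7, 6, 8, 9, 3] = (3 10)(6 7)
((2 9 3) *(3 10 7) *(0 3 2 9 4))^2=(0 9 7 4 3 10 2)=[9, 1, 0, 10, 3, 5, 6, 4, 8, 7, 2]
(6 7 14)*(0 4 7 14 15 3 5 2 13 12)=(0 4 7 15 3 5 2 13 12)(6 14)=[4, 1, 13, 5, 7, 2, 14, 15, 8, 9, 10, 11, 0, 12, 6, 3]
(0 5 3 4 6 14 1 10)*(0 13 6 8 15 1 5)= (1 10 13 6 14 5 3 4 8 15)= [0, 10, 2, 4, 8, 3, 14, 7, 15, 9, 13, 11, 12, 6, 5, 1]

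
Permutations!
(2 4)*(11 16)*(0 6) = (0 6)(2 4)(11 16) = [6, 1, 4, 3, 2, 5, 0, 7, 8, 9, 10, 16, 12, 13, 14, 15, 11]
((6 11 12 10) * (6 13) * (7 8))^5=(13)(7 8)=[0, 1, 2, 3, 4, 5, 6, 8, 7, 9, 10, 11, 12, 13]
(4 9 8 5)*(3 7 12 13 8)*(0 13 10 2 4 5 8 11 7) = (0 13 11 7 12 10 2 4 9 3) = [13, 1, 4, 0, 9, 5, 6, 12, 8, 3, 2, 7, 10, 11]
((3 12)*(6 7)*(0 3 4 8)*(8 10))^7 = (0 3 12 4 10 8)(6 7) = [3, 1, 2, 12, 10, 5, 7, 6, 0, 9, 8, 11, 4]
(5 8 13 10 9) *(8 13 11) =(5 13 10 9)(8 11) =[0, 1, 2, 3, 4, 13, 6, 7, 11, 5, 9, 8, 12, 10]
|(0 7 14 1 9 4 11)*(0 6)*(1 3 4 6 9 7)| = |(0 1 7 14 3 4 11 9 6)| = 9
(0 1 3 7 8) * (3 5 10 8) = (0 1 5 10 8)(3 7) = [1, 5, 2, 7, 4, 10, 6, 3, 0, 9, 8]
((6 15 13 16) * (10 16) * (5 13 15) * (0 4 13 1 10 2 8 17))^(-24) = [0, 10, 2, 3, 4, 1, 5, 7, 8, 9, 16, 11, 12, 13, 14, 15, 6, 17] = (17)(1 10 16 6 5)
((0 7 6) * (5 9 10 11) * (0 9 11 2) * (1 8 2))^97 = (0 7 6 9 10 1 8 2)(5 11) = [7, 8, 0, 3, 4, 11, 9, 6, 2, 10, 1, 5]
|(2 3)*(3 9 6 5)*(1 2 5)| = 4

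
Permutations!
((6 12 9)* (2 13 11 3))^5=[0, 1, 13, 2, 4, 5, 9, 7, 8, 12, 10, 3, 6, 11]=(2 13 11 3)(6 9 12)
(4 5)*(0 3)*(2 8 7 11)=(0 3)(2 8 7 11)(4 5)=[3, 1, 8, 0, 5, 4, 6, 11, 7, 9, 10, 2]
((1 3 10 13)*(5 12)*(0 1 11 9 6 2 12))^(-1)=(0 5 12 2 6 9 11 13 10 3 1)=[5, 0, 6, 1, 4, 12, 9, 7, 8, 11, 3, 13, 2, 10]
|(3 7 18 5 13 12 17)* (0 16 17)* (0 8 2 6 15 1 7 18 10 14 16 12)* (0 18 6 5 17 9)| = |(0 12 8 2 5 13 18 17 3 6 15 1 7 10 14 16 9)| = 17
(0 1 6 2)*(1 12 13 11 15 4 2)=(0 12 13 11 15 4 2)(1 6)=[12, 6, 0, 3, 2, 5, 1, 7, 8, 9, 10, 15, 13, 11, 14, 4]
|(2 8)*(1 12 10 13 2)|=6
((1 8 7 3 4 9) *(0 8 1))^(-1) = (0 9 4 3 7 8) = [9, 1, 2, 7, 3, 5, 6, 8, 0, 4]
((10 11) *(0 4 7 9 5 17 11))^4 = (0 5)(4 17)(7 11)(9 10) = [5, 1, 2, 3, 17, 0, 6, 11, 8, 10, 9, 7, 12, 13, 14, 15, 16, 4]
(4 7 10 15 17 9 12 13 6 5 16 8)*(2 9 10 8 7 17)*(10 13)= (2 9 12 10 15)(4 17 13 6 5 16 7 8)= [0, 1, 9, 3, 17, 16, 5, 8, 4, 12, 15, 11, 10, 6, 14, 2, 7, 13]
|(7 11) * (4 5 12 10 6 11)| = 7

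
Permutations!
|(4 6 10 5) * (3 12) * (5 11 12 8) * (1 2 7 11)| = 11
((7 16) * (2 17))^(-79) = (2 17)(7 16) = [0, 1, 17, 3, 4, 5, 6, 16, 8, 9, 10, 11, 12, 13, 14, 15, 7, 2]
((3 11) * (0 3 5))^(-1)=[5, 1, 2, 0, 4, 11, 6, 7, 8, 9, 10, 3]=(0 5 11 3)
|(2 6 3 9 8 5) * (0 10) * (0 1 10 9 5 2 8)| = 10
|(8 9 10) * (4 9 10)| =2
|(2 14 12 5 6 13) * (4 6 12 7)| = |(2 14 7 4 6 13)(5 12)| = 6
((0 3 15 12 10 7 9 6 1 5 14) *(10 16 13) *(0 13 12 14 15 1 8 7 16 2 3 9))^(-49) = (0 9 6 8 7)(1 5 15 14 13 10 16 12 2 3) = [9, 5, 3, 1, 4, 15, 8, 0, 7, 6, 16, 11, 2, 10, 13, 14, 12]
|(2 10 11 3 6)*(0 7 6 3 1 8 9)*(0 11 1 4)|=10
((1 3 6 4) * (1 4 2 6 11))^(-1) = (1 11 3)(2 6) = [0, 11, 6, 1, 4, 5, 2, 7, 8, 9, 10, 3]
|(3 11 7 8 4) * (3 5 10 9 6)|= |(3 11 7 8 4 5 10 9 6)|= 9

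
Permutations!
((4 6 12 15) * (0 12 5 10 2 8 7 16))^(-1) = (0 16 7 8 2 10 5 6 4 15 12) = [16, 1, 10, 3, 15, 6, 4, 8, 2, 9, 5, 11, 0, 13, 14, 12, 7]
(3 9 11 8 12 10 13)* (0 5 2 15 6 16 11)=[5, 1, 15, 9, 4, 2, 16, 7, 12, 0, 13, 8, 10, 3, 14, 6, 11]=(0 5 2 15 6 16 11 8 12 10 13 3 9)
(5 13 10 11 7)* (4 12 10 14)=[0, 1, 2, 3, 12, 13, 6, 5, 8, 9, 11, 7, 10, 14, 4]=(4 12 10 11 7 5 13 14)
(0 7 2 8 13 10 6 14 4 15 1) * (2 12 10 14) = [7, 0, 8, 3, 15, 5, 2, 12, 13, 9, 6, 11, 10, 14, 4, 1] = (0 7 12 10 6 2 8 13 14 4 15 1)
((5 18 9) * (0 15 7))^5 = (0 7 15)(5 9 18) = [7, 1, 2, 3, 4, 9, 6, 15, 8, 18, 10, 11, 12, 13, 14, 0, 16, 17, 5]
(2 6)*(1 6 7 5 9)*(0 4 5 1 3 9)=[4, 6, 7, 9, 5, 0, 2, 1, 8, 3]=(0 4 5)(1 6 2 7)(3 9)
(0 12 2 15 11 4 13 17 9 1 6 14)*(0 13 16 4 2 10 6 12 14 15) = [14, 12, 0, 3, 16, 5, 15, 7, 8, 1, 6, 2, 10, 17, 13, 11, 4, 9] = (0 14 13 17 9 1 12 10 6 15 11 2)(4 16)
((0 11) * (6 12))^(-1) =(0 11)(6 12) =[11, 1, 2, 3, 4, 5, 12, 7, 8, 9, 10, 0, 6]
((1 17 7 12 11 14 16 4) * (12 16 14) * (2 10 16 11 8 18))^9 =(1 16 2 8 11 17 4 10 18 12 7) =[0, 16, 8, 3, 10, 5, 6, 1, 11, 9, 18, 17, 7, 13, 14, 15, 2, 4, 12]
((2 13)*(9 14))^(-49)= [0, 1, 13, 3, 4, 5, 6, 7, 8, 14, 10, 11, 12, 2, 9]= (2 13)(9 14)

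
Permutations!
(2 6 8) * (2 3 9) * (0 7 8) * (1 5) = [7, 5, 6, 9, 4, 1, 0, 8, 3, 2] = (0 7 8 3 9 2 6)(1 5)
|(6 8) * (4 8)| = |(4 8 6)| = 3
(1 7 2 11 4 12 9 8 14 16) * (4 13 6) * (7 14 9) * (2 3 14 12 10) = [0, 12, 11, 14, 10, 5, 4, 3, 9, 8, 2, 13, 7, 6, 16, 15, 1] = (1 12 7 3 14 16)(2 11 13 6 4 10)(8 9)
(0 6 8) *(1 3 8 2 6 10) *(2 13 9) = (0 10 1 3 8)(2 6 13 9) = [10, 3, 6, 8, 4, 5, 13, 7, 0, 2, 1, 11, 12, 9]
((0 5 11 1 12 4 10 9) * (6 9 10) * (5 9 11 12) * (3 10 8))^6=(12)=[0, 1, 2, 3, 4, 5, 6, 7, 8, 9, 10, 11, 12]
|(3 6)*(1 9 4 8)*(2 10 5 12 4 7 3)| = |(1 9 7 3 6 2 10 5 12 4 8)| = 11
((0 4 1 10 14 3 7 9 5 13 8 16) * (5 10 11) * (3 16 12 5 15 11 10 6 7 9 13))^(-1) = (0 16 14 10 1 4)(3 5 12 8 13 7 6 9)(11 15) = [16, 4, 2, 5, 0, 12, 9, 6, 13, 3, 1, 15, 8, 7, 10, 11, 14]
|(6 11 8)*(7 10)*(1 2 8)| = |(1 2 8 6 11)(7 10)| = 10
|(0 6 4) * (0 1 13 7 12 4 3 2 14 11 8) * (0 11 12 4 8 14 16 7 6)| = 8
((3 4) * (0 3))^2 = (0 4 3) = [4, 1, 2, 0, 3]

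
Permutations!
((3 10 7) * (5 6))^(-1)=(3 7 10)(5 6)=[0, 1, 2, 7, 4, 6, 5, 10, 8, 9, 3]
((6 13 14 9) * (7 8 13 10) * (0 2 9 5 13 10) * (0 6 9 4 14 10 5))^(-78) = (0 4)(2 14)(5 10 8 13 7) = [4, 1, 14, 3, 0, 10, 6, 5, 13, 9, 8, 11, 12, 7, 2]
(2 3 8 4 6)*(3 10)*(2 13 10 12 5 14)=(2 12 5 14)(3 8 4 6 13 10)=[0, 1, 12, 8, 6, 14, 13, 7, 4, 9, 3, 11, 5, 10, 2]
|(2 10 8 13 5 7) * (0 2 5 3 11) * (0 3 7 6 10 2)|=6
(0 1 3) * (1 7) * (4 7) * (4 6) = (0 6 4 7 1 3) = [6, 3, 2, 0, 7, 5, 4, 1]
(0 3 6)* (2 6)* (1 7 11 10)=(0 3 2 6)(1 7 11 10)=[3, 7, 6, 2, 4, 5, 0, 11, 8, 9, 1, 10]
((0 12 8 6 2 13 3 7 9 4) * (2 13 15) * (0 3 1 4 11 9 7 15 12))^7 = (1 6 12 15 4 13 8 2 3)(9 11) = [0, 6, 3, 1, 13, 5, 12, 7, 2, 11, 10, 9, 15, 8, 14, 4]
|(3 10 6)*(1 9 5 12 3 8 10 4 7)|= 21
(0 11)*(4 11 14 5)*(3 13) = (0 14 5 4 11)(3 13) = [14, 1, 2, 13, 11, 4, 6, 7, 8, 9, 10, 0, 12, 3, 5]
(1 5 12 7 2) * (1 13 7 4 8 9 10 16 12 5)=(2 13 7)(4 8 9 10 16 12)=[0, 1, 13, 3, 8, 5, 6, 2, 9, 10, 16, 11, 4, 7, 14, 15, 12]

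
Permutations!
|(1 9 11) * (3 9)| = |(1 3 9 11)| = 4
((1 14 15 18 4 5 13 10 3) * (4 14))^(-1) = (1 3 10 13 5 4)(14 18 15) = [0, 3, 2, 10, 1, 4, 6, 7, 8, 9, 13, 11, 12, 5, 18, 14, 16, 17, 15]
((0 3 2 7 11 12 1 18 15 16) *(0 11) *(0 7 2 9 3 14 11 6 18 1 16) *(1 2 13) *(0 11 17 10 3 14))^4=(1 2 13)(3 10 17 14 9)(6 12 15)(11 18 16)=[0, 2, 13, 10, 4, 5, 12, 7, 8, 3, 17, 18, 15, 1, 9, 6, 11, 14, 16]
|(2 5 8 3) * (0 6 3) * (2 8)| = 4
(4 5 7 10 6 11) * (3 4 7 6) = (3 4 5 6 11 7 10) = [0, 1, 2, 4, 5, 6, 11, 10, 8, 9, 3, 7]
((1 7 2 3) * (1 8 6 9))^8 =[0, 7, 3, 8, 4, 5, 9, 2, 6, 1] =(1 7 2 3 8 6 9)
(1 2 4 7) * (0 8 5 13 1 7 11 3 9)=(0 8 5 13 1 2 4 11 3 9)=[8, 2, 4, 9, 11, 13, 6, 7, 5, 0, 10, 3, 12, 1]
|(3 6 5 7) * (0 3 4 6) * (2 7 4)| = 6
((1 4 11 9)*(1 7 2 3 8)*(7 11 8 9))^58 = (1 4 8)(2 11 3 7 9) = [0, 4, 11, 7, 8, 5, 6, 9, 1, 2, 10, 3]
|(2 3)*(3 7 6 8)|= |(2 7 6 8 3)|= 5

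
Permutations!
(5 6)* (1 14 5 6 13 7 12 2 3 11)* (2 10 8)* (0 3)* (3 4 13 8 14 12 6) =(0 4 13 7 6 3 11 1 12 10 14 5 8 2) =[4, 12, 0, 11, 13, 8, 3, 6, 2, 9, 14, 1, 10, 7, 5]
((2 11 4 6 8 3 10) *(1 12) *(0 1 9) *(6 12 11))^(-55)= [9, 0, 2, 3, 11, 5, 6, 7, 8, 12, 10, 1, 4]= (0 9 12 4 11 1)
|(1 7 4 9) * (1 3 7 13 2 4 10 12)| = |(1 13 2 4 9 3 7 10 12)| = 9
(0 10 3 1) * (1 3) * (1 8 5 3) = (0 10 8 5 3 1) = [10, 0, 2, 1, 4, 3, 6, 7, 5, 9, 8]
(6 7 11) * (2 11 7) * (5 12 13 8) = (2 11 6)(5 12 13 8) = [0, 1, 11, 3, 4, 12, 2, 7, 5, 9, 10, 6, 13, 8]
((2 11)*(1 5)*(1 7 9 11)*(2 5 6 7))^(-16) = (1 5 9 6 2 11 7) = [0, 5, 11, 3, 4, 9, 2, 1, 8, 6, 10, 7]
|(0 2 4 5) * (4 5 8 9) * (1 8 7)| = 15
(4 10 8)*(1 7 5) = (1 7 5)(4 10 8) = [0, 7, 2, 3, 10, 1, 6, 5, 4, 9, 8]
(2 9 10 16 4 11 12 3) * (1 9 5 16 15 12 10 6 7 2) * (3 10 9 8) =(1 8 3)(2 5 16 4 11 9 6 7)(10 15 12) =[0, 8, 5, 1, 11, 16, 7, 2, 3, 6, 15, 9, 10, 13, 14, 12, 4]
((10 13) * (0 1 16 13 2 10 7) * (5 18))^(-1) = (0 7 13 16 1)(2 10)(5 18) = [7, 0, 10, 3, 4, 18, 6, 13, 8, 9, 2, 11, 12, 16, 14, 15, 1, 17, 5]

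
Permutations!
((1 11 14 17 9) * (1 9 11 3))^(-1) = [0, 3, 2, 1, 4, 5, 6, 7, 8, 9, 10, 17, 12, 13, 11, 15, 16, 14] = (1 3)(11 17 14)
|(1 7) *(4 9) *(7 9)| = 4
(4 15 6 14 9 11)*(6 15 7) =[0, 1, 2, 3, 7, 5, 14, 6, 8, 11, 10, 4, 12, 13, 9, 15] =(15)(4 7 6 14 9 11)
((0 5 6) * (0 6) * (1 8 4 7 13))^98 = (1 7 8 13 4) = [0, 7, 2, 3, 1, 5, 6, 8, 13, 9, 10, 11, 12, 4]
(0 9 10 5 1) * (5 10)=(10)(0 9 5 1)=[9, 0, 2, 3, 4, 1, 6, 7, 8, 5, 10]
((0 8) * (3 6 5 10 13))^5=(13)(0 8)=[8, 1, 2, 3, 4, 5, 6, 7, 0, 9, 10, 11, 12, 13]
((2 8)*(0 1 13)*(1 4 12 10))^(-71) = (0 4 12 10 1 13)(2 8) = [4, 13, 8, 3, 12, 5, 6, 7, 2, 9, 1, 11, 10, 0]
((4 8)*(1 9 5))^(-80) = (1 9 5) = [0, 9, 2, 3, 4, 1, 6, 7, 8, 5]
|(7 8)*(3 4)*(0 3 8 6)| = |(0 3 4 8 7 6)| = 6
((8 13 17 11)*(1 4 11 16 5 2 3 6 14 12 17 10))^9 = (1 8)(2 3 6 14 12 17 16 5)(4 13)(10 11) = [0, 8, 3, 6, 13, 2, 14, 7, 1, 9, 11, 10, 17, 4, 12, 15, 5, 16]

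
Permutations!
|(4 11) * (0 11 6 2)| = |(0 11 4 6 2)| = 5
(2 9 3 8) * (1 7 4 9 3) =[0, 7, 3, 8, 9, 5, 6, 4, 2, 1] =(1 7 4 9)(2 3 8)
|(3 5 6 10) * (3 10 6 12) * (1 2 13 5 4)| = |(1 2 13 5 12 3 4)| = 7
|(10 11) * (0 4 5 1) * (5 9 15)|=|(0 4 9 15 5 1)(10 11)|=6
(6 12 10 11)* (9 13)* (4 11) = (4 11 6 12 10)(9 13) = [0, 1, 2, 3, 11, 5, 12, 7, 8, 13, 4, 6, 10, 9]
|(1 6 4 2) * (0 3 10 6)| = |(0 3 10 6 4 2 1)| = 7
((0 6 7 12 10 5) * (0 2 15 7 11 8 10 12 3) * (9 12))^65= (0 5)(2 6)(3 10)(7 8)(9 12)(11 15)= [5, 1, 6, 10, 4, 0, 2, 8, 7, 12, 3, 15, 9, 13, 14, 11]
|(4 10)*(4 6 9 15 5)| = 6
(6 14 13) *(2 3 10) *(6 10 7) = (2 3 7 6 14 13 10) = [0, 1, 3, 7, 4, 5, 14, 6, 8, 9, 2, 11, 12, 10, 13]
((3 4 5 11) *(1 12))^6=(12)(3 5)(4 11)=[0, 1, 2, 5, 11, 3, 6, 7, 8, 9, 10, 4, 12]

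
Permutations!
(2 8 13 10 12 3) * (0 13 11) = (0 13 10 12 3 2 8 11) = [13, 1, 8, 2, 4, 5, 6, 7, 11, 9, 12, 0, 3, 10]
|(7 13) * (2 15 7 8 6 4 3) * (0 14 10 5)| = |(0 14 10 5)(2 15 7 13 8 6 4 3)| = 8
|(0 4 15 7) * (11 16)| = |(0 4 15 7)(11 16)| = 4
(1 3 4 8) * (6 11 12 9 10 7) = (1 3 4 8)(6 11 12 9 10 7) = [0, 3, 2, 4, 8, 5, 11, 6, 1, 10, 7, 12, 9]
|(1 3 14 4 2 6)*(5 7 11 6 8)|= |(1 3 14 4 2 8 5 7 11 6)|= 10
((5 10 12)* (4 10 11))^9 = [0, 1, 2, 3, 11, 12, 6, 7, 8, 9, 4, 5, 10] = (4 11 5 12 10)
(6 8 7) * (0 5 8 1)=(0 5 8 7 6 1)=[5, 0, 2, 3, 4, 8, 1, 6, 7]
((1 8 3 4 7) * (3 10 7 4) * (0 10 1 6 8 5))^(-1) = (0 5 1 8 6 7 10) = [5, 8, 2, 3, 4, 1, 7, 10, 6, 9, 0]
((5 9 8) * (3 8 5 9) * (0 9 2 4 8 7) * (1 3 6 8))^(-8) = (0 5 8 4 3)(1 7 9 6 2) = [5, 7, 1, 0, 3, 8, 2, 9, 4, 6]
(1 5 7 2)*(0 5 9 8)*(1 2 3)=(0 5 7 3 1 9 8)=[5, 9, 2, 1, 4, 7, 6, 3, 0, 8]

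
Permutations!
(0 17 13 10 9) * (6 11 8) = (0 17 13 10 9)(6 11 8) = [17, 1, 2, 3, 4, 5, 11, 7, 6, 0, 9, 8, 12, 10, 14, 15, 16, 13]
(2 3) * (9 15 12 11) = (2 3)(9 15 12 11) = [0, 1, 3, 2, 4, 5, 6, 7, 8, 15, 10, 9, 11, 13, 14, 12]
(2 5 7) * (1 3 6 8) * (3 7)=[0, 7, 5, 6, 4, 3, 8, 2, 1]=(1 7 2 5 3 6 8)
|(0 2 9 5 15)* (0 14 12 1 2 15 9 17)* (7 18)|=14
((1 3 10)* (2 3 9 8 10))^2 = [0, 8, 2, 3, 4, 5, 6, 7, 1, 10, 9] = (1 8)(9 10)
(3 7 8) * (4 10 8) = (3 7 4 10 8) = [0, 1, 2, 7, 10, 5, 6, 4, 3, 9, 8]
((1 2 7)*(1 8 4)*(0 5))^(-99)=(0 5)(1 2 7 8 4)=[5, 2, 7, 3, 1, 0, 6, 8, 4]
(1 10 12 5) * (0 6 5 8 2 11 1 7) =(0 6 5 7)(1 10 12 8 2 11) =[6, 10, 11, 3, 4, 7, 5, 0, 2, 9, 12, 1, 8]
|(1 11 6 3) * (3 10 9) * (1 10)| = |(1 11 6)(3 10 9)| = 3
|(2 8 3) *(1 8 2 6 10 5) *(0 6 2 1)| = 4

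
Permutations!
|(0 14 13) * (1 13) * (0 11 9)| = |(0 14 1 13 11 9)| = 6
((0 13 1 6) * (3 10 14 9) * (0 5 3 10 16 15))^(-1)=(0 15 16 3 5 6 1 13)(9 14 10)=[15, 13, 2, 5, 4, 6, 1, 7, 8, 14, 9, 11, 12, 0, 10, 16, 3]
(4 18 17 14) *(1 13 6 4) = [0, 13, 2, 3, 18, 5, 4, 7, 8, 9, 10, 11, 12, 6, 1, 15, 16, 14, 17] = (1 13 6 4 18 17 14)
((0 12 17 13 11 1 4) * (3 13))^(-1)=(0 4 1 11 13 3 17 12)=[4, 11, 2, 17, 1, 5, 6, 7, 8, 9, 10, 13, 0, 3, 14, 15, 16, 12]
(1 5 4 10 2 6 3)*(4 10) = (1 5 10 2 6 3) = [0, 5, 6, 1, 4, 10, 3, 7, 8, 9, 2]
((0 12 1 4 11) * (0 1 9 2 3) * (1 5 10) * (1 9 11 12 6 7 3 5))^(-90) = (0 7)(1 12)(2 10)(3 6)(4 11)(5 9) = [7, 12, 10, 6, 11, 9, 3, 0, 8, 5, 2, 4, 1]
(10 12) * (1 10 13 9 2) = (1 10 12 13 9 2) = [0, 10, 1, 3, 4, 5, 6, 7, 8, 2, 12, 11, 13, 9]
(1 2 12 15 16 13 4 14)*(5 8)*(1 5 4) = [0, 2, 12, 3, 14, 8, 6, 7, 4, 9, 10, 11, 15, 1, 5, 16, 13] = (1 2 12 15 16 13)(4 14 5 8)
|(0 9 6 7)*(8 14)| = 4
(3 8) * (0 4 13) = [4, 1, 2, 8, 13, 5, 6, 7, 3, 9, 10, 11, 12, 0] = (0 4 13)(3 8)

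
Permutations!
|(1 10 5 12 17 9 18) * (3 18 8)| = 9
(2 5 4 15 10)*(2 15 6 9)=(2 5 4 6 9)(10 15)=[0, 1, 5, 3, 6, 4, 9, 7, 8, 2, 15, 11, 12, 13, 14, 10]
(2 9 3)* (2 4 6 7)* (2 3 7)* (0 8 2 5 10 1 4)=(0 8 2 9 7 3)(1 4 6 5 10)=[8, 4, 9, 0, 6, 10, 5, 3, 2, 7, 1]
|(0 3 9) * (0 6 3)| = 3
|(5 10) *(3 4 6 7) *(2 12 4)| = |(2 12 4 6 7 3)(5 10)| = 6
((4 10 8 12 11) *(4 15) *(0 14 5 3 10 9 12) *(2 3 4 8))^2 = (0 5 9 11 8 14 4 12 15)(2 10 3) = [5, 1, 10, 2, 12, 9, 6, 7, 14, 11, 3, 8, 15, 13, 4, 0]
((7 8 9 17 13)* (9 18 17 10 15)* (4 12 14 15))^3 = (4 15)(7 17 8 13 18)(9 12)(10 14) = [0, 1, 2, 3, 15, 5, 6, 17, 13, 12, 14, 11, 9, 18, 10, 4, 16, 8, 7]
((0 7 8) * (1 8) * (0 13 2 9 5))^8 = (13) = [0, 1, 2, 3, 4, 5, 6, 7, 8, 9, 10, 11, 12, 13]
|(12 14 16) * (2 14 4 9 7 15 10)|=9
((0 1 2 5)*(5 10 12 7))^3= (0 10 5 2 7 1 12)= [10, 12, 7, 3, 4, 2, 6, 1, 8, 9, 5, 11, 0]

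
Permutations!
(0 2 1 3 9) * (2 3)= (0 3 9)(1 2)= [3, 2, 1, 9, 4, 5, 6, 7, 8, 0]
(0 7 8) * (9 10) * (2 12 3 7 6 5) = (0 6 5 2 12 3 7 8)(9 10) = [6, 1, 12, 7, 4, 2, 5, 8, 0, 10, 9, 11, 3]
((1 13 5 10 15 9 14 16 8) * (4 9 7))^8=(1 14 7 5 8 9 15 13 16 4 10)=[0, 14, 2, 3, 10, 8, 6, 5, 9, 15, 1, 11, 12, 16, 7, 13, 4]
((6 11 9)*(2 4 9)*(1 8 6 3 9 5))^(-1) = (1 5 4 2 11 6 8)(3 9) = [0, 5, 11, 9, 2, 4, 8, 7, 1, 3, 10, 6]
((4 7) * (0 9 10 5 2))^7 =(0 10 2 9 5)(4 7) =[10, 1, 9, 3, 7, 0, 6, 4, 8, 5, 2]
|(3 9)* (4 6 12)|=|(3 9)(4 6 12)|=6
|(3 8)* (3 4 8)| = 2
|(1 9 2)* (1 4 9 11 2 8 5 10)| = |(1 11 2 4 9 8 5 10)| = 8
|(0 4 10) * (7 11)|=|(0 4 10)(7 11)|=6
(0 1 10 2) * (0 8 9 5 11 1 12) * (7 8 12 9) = (0 9 5 11 1 10 2 12)(7 8) = [9, 10, 12, 3, 4, 11, 6, 8, 7, 5, 2, 1, 0]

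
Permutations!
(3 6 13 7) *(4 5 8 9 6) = (3 4 5 8 9 6 13 7) = [0, 1, 2, 4, 5, 8, 13, 3, 9, 6, 10, 11, 12, 7]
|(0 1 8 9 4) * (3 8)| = 6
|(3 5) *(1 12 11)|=6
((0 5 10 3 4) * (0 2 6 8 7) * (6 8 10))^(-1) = [7, 1, 4, 10, 3, 0, 5, 8, 2, 9, 6] = (0 7 8 2 4 3 10 6 5)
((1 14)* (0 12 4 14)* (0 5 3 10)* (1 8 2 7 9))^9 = [5, 2, 4, 9, 10, 7, 6, 14, 12, 8, 1, 11, 3, 13, 0] = (0 5 7 14)(1 2 4 10)(3 9 8 12)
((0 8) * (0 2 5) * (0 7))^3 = (0 5 8 7 2) = [5, 1, 0, 3, 4, 8, 6, 2, 7]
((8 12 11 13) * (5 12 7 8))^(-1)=[0, 1, 2, 3, 4, 13, 6, 8, 7, 9, 10, 12, 5, 11]=(5 13 11 12)(7 8)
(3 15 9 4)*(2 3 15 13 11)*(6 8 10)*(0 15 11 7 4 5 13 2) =(0 15 9 5 13 7 4 11)(2 3)(6 8 10) =[15, 1, 3, 2, 11, 13, 8, 4, 10, 5, 6, 0, 12, 7, 14, 9]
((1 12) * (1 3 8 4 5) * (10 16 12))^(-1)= (1 5 4 8 3 12 16 10)= [0, 5, 2, 12, 8, 4, 6, 7, 3, 9, 1, 11, 16, 13, 14, 15, 10]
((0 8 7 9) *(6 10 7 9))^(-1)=[9, 1, 2, 3, 4, 5, 7, 10, 0, 8, 6]=(0 9 8)(6 7 10)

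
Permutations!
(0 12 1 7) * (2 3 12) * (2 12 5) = (0 12 1 7)(2 3 5) = [12, 7, 3, 5, 4, 2, 6, 0, 8, 9, 10, 11, 1]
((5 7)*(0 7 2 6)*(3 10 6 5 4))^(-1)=(0 6 10 3 4 7)(2 5)=[6, 1, 5, 4, 7, 2, 10, 0, 8, 9, 3]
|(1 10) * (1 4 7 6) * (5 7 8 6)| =|(1 10 4 8 6)(5 7)| =10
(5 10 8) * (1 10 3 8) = (1 10)(3 8 5) = [0, 10, 2, 8, 4, 3, 6, 7, 5, 9, 1]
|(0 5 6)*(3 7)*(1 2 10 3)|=15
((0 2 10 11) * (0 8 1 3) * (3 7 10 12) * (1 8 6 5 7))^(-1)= (0 3 12 2)(5 6 11 10 7)= [3, 1, 0, 12, 4, 6, 11, 5, 8, 9, 7, 10, 2]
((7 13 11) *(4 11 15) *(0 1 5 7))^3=(0 7 4 1 13 11 5 15)=[7, 13, 2, 3, 1, 15, 6, 4, 8, 9, 10, 5, 12, 11, 14, 0]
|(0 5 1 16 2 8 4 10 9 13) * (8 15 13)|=|(0 5 1 16 2 15 13)(4 10 9 8)|=28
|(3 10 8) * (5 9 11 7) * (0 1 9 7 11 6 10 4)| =|(11)(0 1 9 6 10 8 3 4)(5 7)| =8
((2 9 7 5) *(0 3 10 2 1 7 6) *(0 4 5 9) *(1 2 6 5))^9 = (0 2 5 9 7 1 4 6 10 3) = [2, 4, 5, 0, 6, 9, 10, 1, 8, 7, 3]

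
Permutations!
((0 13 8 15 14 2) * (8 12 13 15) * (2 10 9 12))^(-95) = (0 15 14 10 9 12 13 2) = [15, 1, 0, 3, 4, 5, 6, 7, 8, 12, 9, 11, 13, 2, 10, 14]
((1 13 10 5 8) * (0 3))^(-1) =(0 3)(1 8 5 10 13) =[3, 8, 2, 0, 4, 10, 6, 7, 5, 9, 13, 11, 12, 1]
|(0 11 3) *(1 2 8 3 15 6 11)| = 15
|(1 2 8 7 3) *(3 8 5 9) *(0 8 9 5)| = 7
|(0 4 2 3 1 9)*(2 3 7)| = 10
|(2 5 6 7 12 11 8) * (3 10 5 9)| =|(2 9 3 10 5 6 7 12 11 8)| =10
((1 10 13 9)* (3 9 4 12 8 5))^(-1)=[0, 9, 2, 5, 13, 8, 6, 7, 12, 3, 1, 11, 4, 10]=(1 9 3 5 8 12 4 13 10)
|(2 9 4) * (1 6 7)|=|(1 6 7)(2 9 4)|=3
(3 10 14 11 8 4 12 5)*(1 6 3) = (1 6 3 10 14 11 8 4 12 5) = [0, 6, 2, 10, 12, 1, 3, 7, 4, 9, 14, 8, 5, 13, 11]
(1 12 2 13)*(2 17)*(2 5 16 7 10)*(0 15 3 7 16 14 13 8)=(0 15 3 7 10 2 8)(1 12 17 5 14 13)=[15, 12, 8, 7, 4, 14, 6, 10, 0, 9, 2, 11, 17, 1, 13, 3, 16, 5]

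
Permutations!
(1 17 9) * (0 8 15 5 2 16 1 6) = (0 8 15 5 2 16 1 17 9 6) = [8, 17, 16, 3, 4, 2, 0, 7, 15, 6, 10, 11, 12, 13, 14, 5, 1, 9]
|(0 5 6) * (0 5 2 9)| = |(0 2 9)(5 6)| = 6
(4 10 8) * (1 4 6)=(1 4 10 8 6)=[0, 4, 2, 3, 10, 5, 1, 7, 6, 9, 8]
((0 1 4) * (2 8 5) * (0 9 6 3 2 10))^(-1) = (0 10 5 8 2 3 6 9 4 1) = [10, 0, 3, 6, 1, 8, 9, 7, 2, 4, 5]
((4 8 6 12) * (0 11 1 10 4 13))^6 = (0 6 10)(1 13 8)(4 11 12) = [6, 13, 2, 3, 11, 5, 10, 7, 1, 9, 0, 12, 4, 8]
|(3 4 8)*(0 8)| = 4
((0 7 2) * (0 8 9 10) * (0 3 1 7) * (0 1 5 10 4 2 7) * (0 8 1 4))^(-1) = [9, 2, 4, 10, 0, 3, 6, 7, 1, 8, 5] = (0 9 8 1 2 4)(3 10 5)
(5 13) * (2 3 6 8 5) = [0, 1, 3, 6, 4, 13, 8, 7, 5, 9, 10, 11, 12, 2] = (2 3 6 8 5 13)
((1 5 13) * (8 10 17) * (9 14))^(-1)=(1 13 5)(8 17 10)(9 14)=[0, 13, 2, 3, 4, 1, 6, 7, 17, 14, 8, 11, 12, 5, 9, 15, 16, 10]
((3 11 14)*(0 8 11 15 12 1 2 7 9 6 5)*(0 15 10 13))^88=(15)(0 3 8 10 11 13 14)=[3, 1, 2, 8, 4, 5, 6, 7, 10, 9, 11, 13, 12, 14, 0, 15]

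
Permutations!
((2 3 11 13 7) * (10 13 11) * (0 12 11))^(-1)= (0 11 12)(2 7 13 10 3)= [11, 1, 7, 2, 4, 5, 6, 13, 8, 9, 3, 12, 0, 10]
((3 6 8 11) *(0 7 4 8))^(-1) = [6, 1, 2, 11, 7, 5, 3, 0, 4, 9, 10, 8] = (0 6 3 11 8 4 7)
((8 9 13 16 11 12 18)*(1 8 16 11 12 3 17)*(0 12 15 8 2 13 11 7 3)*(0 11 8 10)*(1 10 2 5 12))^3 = (0 12 15 7 10 5 16 13 17 1 18 2 3)(8 9) = [12, 18, 3, 0, 4, 16, 6, 10, 9, 8, 5, 11, 15, 17, 14, 7, 13, 1, 2]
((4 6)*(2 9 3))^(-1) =(2 3 9)(4 6) =[0, 1, 3, 9, 6, 5, 4, 7, 8, 2]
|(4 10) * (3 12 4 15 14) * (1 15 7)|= 8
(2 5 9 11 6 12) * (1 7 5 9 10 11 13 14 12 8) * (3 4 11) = [0, 7, 9, 4, 11, 10, 8, 5, 1, 13, 3, 6, 2, 14, 12] = (1 7 5 10 3 4 11 6 8)(2 9 13 14 12)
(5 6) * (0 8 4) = (0 8 4)(5 6) = [8, 1, 2, 3, 0, 6, 5, 7, 4]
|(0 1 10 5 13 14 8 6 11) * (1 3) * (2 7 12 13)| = 13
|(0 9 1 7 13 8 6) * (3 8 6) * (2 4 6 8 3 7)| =|(0 9 1 2 4 6)(7 13 8)| =6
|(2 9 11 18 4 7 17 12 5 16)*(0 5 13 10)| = |(0 5 16 2 9 11 18 4 7 17 12 13 10)| = 13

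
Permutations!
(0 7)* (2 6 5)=(0 7)(2 6 5)=[7, 1, 6, 3, 4, 2, 5, 0]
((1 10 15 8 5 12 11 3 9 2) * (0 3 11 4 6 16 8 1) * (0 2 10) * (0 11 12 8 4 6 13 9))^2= (1 12 16 13 10)(4 9 15 11 6)= [0, 12, 2, 3, 9, 5, 4, 7, 8, 15, 1, 6, 16, 10, 14, 11, 13]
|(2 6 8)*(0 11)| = |(0 11)(2 6 8)| = 6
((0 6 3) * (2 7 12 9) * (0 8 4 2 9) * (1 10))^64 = (12) = [0, 1, 2, 3, 4, 5, 6, 7, 8, 9, 10, 11, 12]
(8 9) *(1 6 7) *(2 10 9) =(1 6 7)(2 10 9 8) =[0, 6, 10, 3, 4, 5, 7, 1, 2, 8, 9]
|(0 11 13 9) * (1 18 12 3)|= 4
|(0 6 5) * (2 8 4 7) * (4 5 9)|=|(0 6 9 4 7 2 8 5)|=8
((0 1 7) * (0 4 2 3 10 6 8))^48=(0 4 10)(1 2 6)(3 8 7)=[4, 2, 6, 8, 10, 5, 1, 3, 7, 9, 0]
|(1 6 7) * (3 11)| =|(1 6 7)(3 11)| =6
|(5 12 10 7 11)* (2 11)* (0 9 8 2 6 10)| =21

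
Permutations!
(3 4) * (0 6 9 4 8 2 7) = (0 6 9 4 3 8 2 7) = [6, 1, 7, 8, 3, 5, 9, 0, 2, 4]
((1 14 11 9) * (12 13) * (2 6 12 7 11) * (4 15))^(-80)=[0, 14, 6, 3, 4, 5, 12, 11, 8, 1, 10, 9, 13, 7, 2, 15]=(15)(1 14 2 6 12 13 7 11 9)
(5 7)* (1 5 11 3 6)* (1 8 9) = (1 5 7 11 3 6 8 9) = [0, 5, 2, 6, 4, 7, 8, 11, 9, 1, 10, 3]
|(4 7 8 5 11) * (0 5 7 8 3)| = 7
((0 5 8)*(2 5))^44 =(8) =[0, 1, 2, 3, 4, 5, 6, 7, 8]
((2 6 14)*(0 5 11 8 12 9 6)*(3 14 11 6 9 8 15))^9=(0 5 6 11 15 3 14 2)(8 12)=[5, 1, 0, 14, 4, 6, 11, 7, 12, 9, 10, 15, 8, 13, 2, 3]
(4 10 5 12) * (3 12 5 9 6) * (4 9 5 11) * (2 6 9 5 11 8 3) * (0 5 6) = (0 5 8 3 12 6 2)(4 10 11) = [5, 1, 0, 12, 10, 8, 2, 7, 3, 9, 11, 4, 6]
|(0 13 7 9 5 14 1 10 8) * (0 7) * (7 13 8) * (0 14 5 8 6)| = 14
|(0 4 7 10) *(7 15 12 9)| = 7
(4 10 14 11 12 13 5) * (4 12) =(4 10 14 11)(5 12 13) =[0, 1, 2, 3, 10, 12, 6, 7, 8, 9, 14, 4, 13, 5, 11]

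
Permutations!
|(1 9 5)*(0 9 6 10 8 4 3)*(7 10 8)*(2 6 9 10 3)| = |(0 10 7 3)(1 9 5)(2 6 8 4)| = 12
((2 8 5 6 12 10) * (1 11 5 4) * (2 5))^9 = (1 4 8 2 11)(5 6 12 10) = [0, 4, 11, 3, 8, 6, 12, 7, 2, 9, 5, 1, 10]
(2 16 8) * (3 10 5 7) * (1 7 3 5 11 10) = (1 7 5 3)(2 16 8)(10 11) = [0, 7, 16, 1, 4, 3, 6, 5, 2, 9, 11, 10, 12, 13, 14, 15, 8]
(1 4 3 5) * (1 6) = (1 4 3 5 6) = [0, 4, 2, 5, 3, 6, 1]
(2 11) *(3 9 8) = (2 11)(3 9 8) = [0, 1, 11, 9, 4, 5, 6, 7, 3, 8, 10, 2]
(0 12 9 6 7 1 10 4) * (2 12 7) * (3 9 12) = [7, 10, 3, 9, 0, 5, 2, 1, 8, 6, 4, 11, 12] = (12)(0 7 1 10 4)(2 3 9 6)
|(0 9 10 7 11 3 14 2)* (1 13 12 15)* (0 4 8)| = 20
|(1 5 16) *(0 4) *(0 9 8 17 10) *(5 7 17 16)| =9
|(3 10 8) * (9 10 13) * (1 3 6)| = |(1 3 13 9 10 8 6)| = 7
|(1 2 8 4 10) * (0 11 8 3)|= |(0 11 8 4 10 1 2 3)|= 8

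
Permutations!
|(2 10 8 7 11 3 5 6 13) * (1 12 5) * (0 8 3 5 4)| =13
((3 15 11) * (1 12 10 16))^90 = (1 10)(12 16) = [0, 10, 2, 3, 4, 5, 6, 7, 8, 9, 1, 11, 16, 13, 14, 15, 12]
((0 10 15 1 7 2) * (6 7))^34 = (0 2 7 6 1 15 10) = [2, 15, 7, 3, 4, 5, 1, 6, 8, 9, 0, 11, 12, 13, 14, 10]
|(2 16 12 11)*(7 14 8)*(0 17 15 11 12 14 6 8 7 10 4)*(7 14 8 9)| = |(0 17 15 11 2 16 8 10 4)(6 9 7)| = 9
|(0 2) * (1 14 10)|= |(0 2)(1 14 10)|= 6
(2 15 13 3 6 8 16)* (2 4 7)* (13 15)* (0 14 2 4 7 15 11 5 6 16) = (0 14 2 13 3 16 7 4 15 11 5 6 8) = [14, 1, 13, 16, 15, 6, 8, 4, 0, 9, 10, 5, 12, 3, 2, 11, 7]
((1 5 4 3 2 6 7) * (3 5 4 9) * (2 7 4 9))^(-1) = [0, 7, 5, 9, 6, 4, 2, 3, 8, 1] = (1 7 3 9)(2 5 4 6)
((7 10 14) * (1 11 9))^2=(1 9 11)(7 14 10)=[0, 9, 2, 3, 4, 5, 6, 14, 8, 11, 7, 1, 12, 13, 10]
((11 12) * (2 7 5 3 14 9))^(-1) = (2 9 14 3 5 7)(11 12) = [0, 1, 9, 5, 4, 7, 6, 2, 8, 14, 10, 12, 11, 13, 3]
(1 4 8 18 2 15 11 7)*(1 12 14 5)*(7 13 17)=[0, 4, 15, 3, 8, 1, 6, 12, 18, 9, 10, 13, 14, 17, 5, 11, 16, 7, 2]=(1 4 8 18 2 15 11 13 17 7 12 14 5)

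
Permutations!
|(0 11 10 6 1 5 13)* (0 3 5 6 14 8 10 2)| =|(0 11 2)(1 6)(3 5 13)(8 10 14)| =6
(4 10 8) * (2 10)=(2 10 8 4)=[0, 1, 10, 3, 2, 5, 6, 7, 4, 9, 8]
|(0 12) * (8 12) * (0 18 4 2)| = 6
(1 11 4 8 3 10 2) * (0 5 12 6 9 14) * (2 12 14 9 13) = (0 5 14)(1 11 4 8 3 10 12 6 13 2) = [5, 11, 1, 10, 8, 14, 13, 7, 3, 9, 12, 4, 6, 2, 0]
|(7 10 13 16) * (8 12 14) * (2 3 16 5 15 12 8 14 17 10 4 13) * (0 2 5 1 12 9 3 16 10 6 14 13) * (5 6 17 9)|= 40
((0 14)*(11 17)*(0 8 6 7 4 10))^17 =(0 6 10 8 4 14 7)(11 17) =[6, 1, 2, 3, 14, 5, 10, 0, 4, 9, 8, 17, 12, 13, 7, 15, 16, 11]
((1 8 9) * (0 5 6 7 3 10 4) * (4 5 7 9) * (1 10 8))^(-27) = (0 8 7 4 3)(5 6 9 10) = [8, 1, 2, 0, 3, 6, 9, 4, 7, 10, 5]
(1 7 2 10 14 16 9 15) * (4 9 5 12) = [0, 7, 10, 3, 9, 12, 6, 2, 8, 15, 14, 11, 4, 13, 16, 1, 5] = (1 7 2 10 14 16 5 12 4 9 15)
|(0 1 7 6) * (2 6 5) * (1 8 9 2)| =15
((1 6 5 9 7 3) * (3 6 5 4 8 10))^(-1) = [0, 3, 2, 10, 6, 1, 7, 9, 4, 5, 8] = (1 3 10 8 4 6 7 9 5)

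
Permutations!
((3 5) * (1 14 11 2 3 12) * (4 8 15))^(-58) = [0, 5, 14, 11, 15, 2, 6, 7, 4, 9, 10, 1, 3, 13, 12, 8] = (1 5 2 14 12 3 11)(4 15 8)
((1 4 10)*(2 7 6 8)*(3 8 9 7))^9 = (10) = [0, 1, 2, 3, 4, 5, 6, 7, 8, 9, 10]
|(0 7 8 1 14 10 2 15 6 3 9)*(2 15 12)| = 10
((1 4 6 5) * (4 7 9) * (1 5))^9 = (1 6 4 9 7) = [0, 6, 2, 3, 9, 5, 4, 1, 8, 7]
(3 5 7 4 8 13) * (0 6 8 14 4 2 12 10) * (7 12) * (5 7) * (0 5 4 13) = [6, 1, 4, 7, 14, 12, 8, 2, 0, 9, 5, 11, 10, 3, 13] = (0 6 8)(2 4 14 13 3 7)(5 12 10)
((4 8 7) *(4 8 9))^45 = (4 9)(7 8) = [0, 1, 2, 3, 9, 5, 6, 8, 7, 4]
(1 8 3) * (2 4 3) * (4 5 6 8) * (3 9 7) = (1 4 9 7 3)(2 5 6 8) = [0, 4, 5, 1, 9, 6, 8, 3, 2, 7]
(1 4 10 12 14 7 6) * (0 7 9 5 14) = (0 7 6 1 4 10 12)(5 14 9) = [7, 4, 2, 3, 10, 14, 1, 6, 8, 5, 12, 11, 0, 13, 9]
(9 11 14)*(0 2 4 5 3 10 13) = [2, 1, 4, 10, 5, 3, 6, 7, 8, 11, 13, 14, 12, 0, 9] = (0 2 4 5 3 10 13)(9 11 14)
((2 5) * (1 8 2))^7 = (1 5 2 8) = [0, 5, 8, 3, 4, 2, 6, 7, 1]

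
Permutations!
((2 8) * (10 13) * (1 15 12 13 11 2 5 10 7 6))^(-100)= (1 12 7)(6 15 13)= [0, 12, 2, 3, 4, 5, 15, 1, 8, 9, 10, 11, 7, 6, 14, 13]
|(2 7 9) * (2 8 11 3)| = 6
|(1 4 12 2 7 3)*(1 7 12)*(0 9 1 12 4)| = 6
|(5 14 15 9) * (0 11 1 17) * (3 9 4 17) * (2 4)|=|(0 11 1 3 9 5 14 15 2 4 17)|=11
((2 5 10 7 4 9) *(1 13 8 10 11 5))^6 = [0, 9, 4, 3, 10, 5, 6, 8, 1, 7, 13, 11, 12, 2] = (1 9 7 8)(2 4 10 13)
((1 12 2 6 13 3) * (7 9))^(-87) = [0, 6, 3, 2, 4, 5, 1, 9, 8, 7, 10, 11, 13, 12] = (1 6)(2 3)(7 9)(12 13)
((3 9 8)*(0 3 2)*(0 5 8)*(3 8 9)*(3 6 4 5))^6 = (0 5 6 2)(3 8 9 4) = [5, 1, 0, 8, 3, 6, 2, 7, 9, 4]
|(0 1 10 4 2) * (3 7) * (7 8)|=15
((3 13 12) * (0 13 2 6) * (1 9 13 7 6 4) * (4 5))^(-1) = (0 6 7)(1 4 5 2 3 12 13 9) = [6, 4, 3, 12, 5, 2, 7, 0, 8, 1, 10, 11, 13, 9]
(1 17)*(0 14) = [14, 17, 2, 3, 4, 5, 6, 7, 8, 9, 10, 11, 12, 13, 0, 15, 16, 1] = (0 14)(1 17)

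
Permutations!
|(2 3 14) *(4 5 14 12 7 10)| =8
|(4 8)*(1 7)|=2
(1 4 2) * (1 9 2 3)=(1 4 3)(2 9)=[0, 4, 9, 1, 3, 5, 6, 7, 8, 2]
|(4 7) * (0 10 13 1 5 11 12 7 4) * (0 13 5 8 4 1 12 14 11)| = 6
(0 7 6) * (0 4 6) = (0 7)(4 6) = [7, 1, 2, 3, 6, 5, 4, 0]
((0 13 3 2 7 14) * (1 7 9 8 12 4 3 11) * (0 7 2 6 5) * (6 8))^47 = (0 5 6 9 2 1 11 13)(3 4 12 8)(7 14) = [5, 11, 1, 4, 12, 6, 9, 14, 3, 2, 10, 13, 8, 0, 7]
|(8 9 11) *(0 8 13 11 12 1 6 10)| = |(0 8 9 12 1 6 10)(11 13)| = 14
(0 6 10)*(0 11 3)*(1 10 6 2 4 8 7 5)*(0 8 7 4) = (0 2)(1 10 11 3 8 4 7 5) = [2, 10, 0, 8, 7, 1, 6, 5, 4, 9, 11, 3]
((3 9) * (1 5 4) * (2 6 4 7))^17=(1 4 6 2 7 5)(3 9)=[0, 4, 7, 9, 6, 1, 2, 5, 8, 3]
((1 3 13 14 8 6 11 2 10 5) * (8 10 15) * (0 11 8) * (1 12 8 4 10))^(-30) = (0 2)(1 13)(3 14)(11 15) = [2, 13, 0, 14, 4, 5, 6, 7, 8, 9, 10, 15, 12, 1, 3, 11]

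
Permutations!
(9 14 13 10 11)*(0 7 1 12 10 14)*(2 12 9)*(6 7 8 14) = (0 8 14 13 6 7 1 9)(2 12 10 11) = [8, 9, 12, 3, 4, 5, 7, 1, 14, 0, 11, 2, 10, 6, 13]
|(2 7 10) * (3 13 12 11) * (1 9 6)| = |(1 9 6)(2 7 10)(3 13 12 11)| = 12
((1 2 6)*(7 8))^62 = (8)(1 6 2) = [0, 6, 1, 3, 4, 5, 2, 7, 8]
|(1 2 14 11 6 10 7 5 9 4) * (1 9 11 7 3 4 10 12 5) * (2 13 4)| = 36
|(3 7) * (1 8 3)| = 4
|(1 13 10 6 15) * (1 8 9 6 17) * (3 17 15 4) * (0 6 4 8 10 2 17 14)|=28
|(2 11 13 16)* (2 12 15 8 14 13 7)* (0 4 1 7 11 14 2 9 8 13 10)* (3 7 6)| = 44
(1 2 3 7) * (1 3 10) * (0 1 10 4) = (10)(0 1 2 4)(3 7) = [1, 2, 4, 7, 0, 5, 6, 3, 8, 9, 10]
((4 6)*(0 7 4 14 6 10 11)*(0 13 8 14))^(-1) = (0 6 14 8 13 11 10 4 7) = [6, 1, 2, 3, 7, 5, 14, 0, 13, 9, 4, 10, 12, 11, 8]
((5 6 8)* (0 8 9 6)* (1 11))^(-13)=(0 5 8)(1 11)(6 9)=[5, 11, 2, 3, 4, 8, 9, 7, 0, 6, 10, 1]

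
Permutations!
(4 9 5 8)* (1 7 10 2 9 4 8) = (1 7 10 2 9 5) = [0, 7, 9, 3, 4, 1, 6, 10, 8, 5, 2]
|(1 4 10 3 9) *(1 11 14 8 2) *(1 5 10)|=|(1 4)(2 5 10 3 9 11 14 8)|=8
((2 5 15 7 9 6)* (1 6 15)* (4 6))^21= (15)(1 4 6 2 5)= [0, 4, 5, 3, 6, 1, 2, 7, 8, 9, 10, 11, 12, 13, 14, 15]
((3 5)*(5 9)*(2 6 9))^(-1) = [0, 1, 3, 5, 4, 9, 2, 7, 8, 6] = (2 3 5 9 6)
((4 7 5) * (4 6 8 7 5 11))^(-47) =(4 5 6 8 7 11) =[0, 1, 2, 3, 5, 6, 8, 11, 7, 9, 10, 4]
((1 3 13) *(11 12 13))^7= (1 11 13 3 12)= [0, 11, 2, 12, 4, 5, 6, 7, 8, 9, 10, 13, 1, 3]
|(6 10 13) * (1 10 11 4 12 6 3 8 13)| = |(1 10)(3 8 13)(4 12 6 11)| = 12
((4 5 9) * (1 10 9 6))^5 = [0, 6, 2, 3, 9, 4, 5, 7, 8, 10, 1] = (1 6 5 4 9 10)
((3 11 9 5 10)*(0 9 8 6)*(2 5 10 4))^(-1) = (0 6 8 11 3 10 9)(2 4 5) = [6, 1, 4, 10, 5, 2, 8, 7, 11, 0, 9, 3]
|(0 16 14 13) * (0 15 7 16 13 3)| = 7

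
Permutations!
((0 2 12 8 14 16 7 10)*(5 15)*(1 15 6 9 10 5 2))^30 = (0 12 7 10 2 16 9 15 14 6 1 8 5) = [12, 8, 16, 3, 4, 0, 1, 10, 5, 15, 2, 11, 7, 13, 6, 14, 9]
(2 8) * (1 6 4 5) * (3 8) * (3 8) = [0, 6, 8, 3, 5, 1, 4, 7, 2] = (1 6 4 5)(2 8)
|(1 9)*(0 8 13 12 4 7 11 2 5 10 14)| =22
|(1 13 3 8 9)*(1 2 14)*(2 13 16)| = |(1 16 2 14)(3 8 9 13)| = 4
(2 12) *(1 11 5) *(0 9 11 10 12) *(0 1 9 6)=[6, 10, 1, 3, 4, 9, 0, 7, 8, 11, 12, 5, 2]=(0 6)(1 10 12 2)(5 9 11)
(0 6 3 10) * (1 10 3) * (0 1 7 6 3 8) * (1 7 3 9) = (0 9 1 10 7 6 3 8) = [9, 10, 2, 8, 4, 5, 3, 6, 0, 1, 7]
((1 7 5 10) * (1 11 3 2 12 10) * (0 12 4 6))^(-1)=[6, 5, 3, 11, 2, 7, 4, 1, 8, 9, 12, 10, 0]=(0 6 4 2 3 11 10 12)(1 5 7)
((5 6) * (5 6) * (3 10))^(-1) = (3 10) = [0, 1, 2, 10, 4, 5, 6, 7, 8, 9, 3]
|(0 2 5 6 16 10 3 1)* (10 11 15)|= 10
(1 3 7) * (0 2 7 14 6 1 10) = (0 2 7 10)(1 3 14 6) = [2, 3, 7, 14, 4, 5, 1, 10, 8, 9, 0, 11, 12, 13, 6]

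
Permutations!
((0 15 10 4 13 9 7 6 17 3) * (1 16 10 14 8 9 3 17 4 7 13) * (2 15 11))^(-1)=(17)(0 3 13 9 8 14 15 2 11)(1 4 6 7 10 16)=[3, 4, 11, 13, 6, 5, 7, 10, 14, 8, 16, 0, 12, 9, 15, 2, 1, 17]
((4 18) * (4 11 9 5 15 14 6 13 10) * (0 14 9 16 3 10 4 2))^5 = (0 18 2 4 10 13 3 6 16 14 11)(5 9 15) = [18, 1, 4, 6, 10, 9, 16, 7, 8, 15, 13, 0, 12, 3, 11, 5, 14, 17, 2]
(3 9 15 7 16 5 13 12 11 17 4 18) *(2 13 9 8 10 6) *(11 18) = (2 13 12 18 3 8 10 6)(4 11 17)(5 9 15 7 16) = [0, 1, 13, 8, 11, 9, 2, 16, 10, 15, 6, 17, 18, 12, 14, 7, 5, 4, 3]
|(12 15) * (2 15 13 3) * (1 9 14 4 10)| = 5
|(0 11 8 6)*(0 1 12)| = |(0 11 8 6 1 12)| = 6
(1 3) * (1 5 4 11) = (1 3 5 4 11) = [0, 3, 2, 5, 11, 4, 6, 7, 8, 9, 10, 1]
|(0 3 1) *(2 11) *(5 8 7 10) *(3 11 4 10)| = 10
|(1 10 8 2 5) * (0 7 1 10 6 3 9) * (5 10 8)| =|(0 7 1 6 3 9)(2 10 5 8)| =12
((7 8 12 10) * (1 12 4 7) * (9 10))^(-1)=(1 10 9 12)(4 8 7)=[0, 10, 2, 3, 8, 5, 6, 4, 7, 12, 9, 11, 1]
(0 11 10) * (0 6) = (0 11 10 6) = [11, 1, 2, 3, 4, 5, 0, 7, 8, 9, 6, 10]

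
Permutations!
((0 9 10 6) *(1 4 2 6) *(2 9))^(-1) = [6, 10, 0, 3, 1, 5, 2, 7, 8, 4, 9] = (0 6 2)(1 10 9 4)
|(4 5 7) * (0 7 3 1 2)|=|(0 7 4 5 3 1 2)|=7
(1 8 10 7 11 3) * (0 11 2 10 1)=(0 11 3)(1 8)(2 10 7)=[11, 8, 10, 0, 4, 5, 6, 2, 1, 9, 7, 3]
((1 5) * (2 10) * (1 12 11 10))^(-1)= [0, 2, 10, 3, 4, 1, 6, 7, 8, 9, 11, 12, 5]= (1 2 10 11 12 5)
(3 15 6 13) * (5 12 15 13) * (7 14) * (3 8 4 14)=[0, 1, 2, 13, 14, 12, 5, 3, 4, 9, 10, 11, 15, 8, 7, 6]=(3 13 8 4 14 7)(5 12 15 6)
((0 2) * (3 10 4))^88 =(3 10 4) =[0, 1, 2, 10, 3, 5, 6, 7, 8, 9, 4]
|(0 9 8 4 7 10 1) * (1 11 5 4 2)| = 5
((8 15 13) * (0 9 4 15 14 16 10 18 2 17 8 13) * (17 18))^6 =(18)(0 4)(8 14 16 10 17)(9 15) =[4, 1, 2, 3, 0, 5, 6, 7, 14, 15, 17, 11, 12, 13, 16, 9, 10, 8, 18]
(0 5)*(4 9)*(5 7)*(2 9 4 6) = (0 7 5)(2 9 6) = [7, 1, 9, 3, 4, 0, 2, 5, 8, 6]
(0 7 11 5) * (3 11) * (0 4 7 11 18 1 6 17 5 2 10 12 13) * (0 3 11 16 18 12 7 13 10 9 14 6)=[16, 0, 9, 12, 13, 4, 17, 11, 8, 14, 7, 2, 10, 3, 6, 15, 18, 5, 1]=(0 16 18 1)(2 9 14 6 17 5 4 13 3 12 10 7 11)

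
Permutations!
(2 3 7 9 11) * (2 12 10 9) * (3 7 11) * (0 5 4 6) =(0 5 4 6)(2 7)(3 11 12 10 9) =[5, 1, 7, 11, 6, 4, 0, 2, 8, 3, 9, 12, 10]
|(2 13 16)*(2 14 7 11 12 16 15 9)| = |(2 13 15 9)(7 11 12 16 14)| = 20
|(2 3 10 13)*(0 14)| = |(0 14)(2 3 10 13)| = 4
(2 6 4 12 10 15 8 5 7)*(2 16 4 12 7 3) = [0, 1, 6, 2, 7, 3, 12, 16, 5, 9, 15, 11, 10, 13, 14, 8, 4] = (2 6 12 10 15 8 5 3)(4 7 16)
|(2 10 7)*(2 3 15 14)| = |(2 10 7 3 15 14)| = 6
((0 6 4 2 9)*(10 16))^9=[9, 1, 4, 3, 6, 5, 0, 7, 8, 2, 16, 11, 12, 13, 14, 15, 10]=(0 9 2 4 6)(10 16)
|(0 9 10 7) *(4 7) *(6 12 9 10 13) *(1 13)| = 20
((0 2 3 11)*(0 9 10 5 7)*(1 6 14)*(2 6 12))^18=(0 3)(1 10)(2 7)(5 12)(6 11)(9 14)=[3, 10, 7, 0, 4, 12, 11, 2, 8, 14, 1, 6, 5, 13, 9]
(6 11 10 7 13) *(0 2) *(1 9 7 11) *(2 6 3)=[6, 9, 0, 2, 4, 5, 1, 13, 8, 7, 11, 10, 12, 3]=(0 6 1 9 7 13 3 2)(10 11)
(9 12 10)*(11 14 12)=[0, 1, 2, 3, 4, 5, 6, 7, 8, 11, 9, 14, 10, 13, 12]=(9 11 14 12 10)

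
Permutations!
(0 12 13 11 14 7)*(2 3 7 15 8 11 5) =(0 12 13 5 2 3 7)(8 11 14 15) =[12, 1, 3, 7, 4, 2, 6, 0, 11, 9, 10, 14, 13, 5, 15, 8]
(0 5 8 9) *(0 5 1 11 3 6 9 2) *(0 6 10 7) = (0 1 11 3 10 7)(2 6 9 5 8) = [1, 11, 6, 10, 4, 8, 9, 0, 2, 5, 7, 3]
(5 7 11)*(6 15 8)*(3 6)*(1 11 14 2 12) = (1 11 5 7 14 2 12)(3 6 15 8) = [0, 11, 12, 6, 4, 7, 15, 14, 3, 9, 10, 5, 1, 13, 2, 8]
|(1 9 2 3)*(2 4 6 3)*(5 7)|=10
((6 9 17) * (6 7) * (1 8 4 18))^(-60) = (18) = [0, 1, 2, 3, 4, 5, 6, 7, 8, 9, 10, 11, 12, 13, 14, 15, 16, 17, 18]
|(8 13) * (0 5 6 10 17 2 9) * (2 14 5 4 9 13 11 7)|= |(0 4 9)(2 13 8 11 7)(5 6 10 17 14)|= 15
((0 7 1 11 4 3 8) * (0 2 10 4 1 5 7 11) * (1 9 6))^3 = (0 6 11 1 9)(2 3 10 8 4)(5 7) = [6, 9, 3, 10, 2, 7, 11, 5, 4, 0, 8, 1]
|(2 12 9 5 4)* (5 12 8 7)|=|(2 8 7 5 4)(9 12)|=10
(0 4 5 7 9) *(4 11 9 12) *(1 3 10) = (0 11 9)(1 3 10)(4 5 7 12) = [11, 3, 2, 10, 5, 7, 6, 12, 8, 0, 1, 9, 4]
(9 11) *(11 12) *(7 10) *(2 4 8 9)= [0, 1, 4, 3, 8, 5, 6, 10, 9, 12, 7, 2, 11]= (2 4 8 9 12 11)(7 10)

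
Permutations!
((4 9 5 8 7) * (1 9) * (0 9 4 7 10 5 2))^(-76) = (0 2 9)(5 10 8) = [2, 1, 9, 3, 4, 10, 6, 7, 5, 0, 8]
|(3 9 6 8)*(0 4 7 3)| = 7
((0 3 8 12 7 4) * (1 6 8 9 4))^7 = (0 4 9 3)(1 8 7 6 12) = [4, 8, 2, 0, 9, 5, 12, 6, 7, 3, 10, 11, 1]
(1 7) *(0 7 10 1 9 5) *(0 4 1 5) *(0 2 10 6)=(0 7 9 2 10 5 4 1 6)=[7, 6, 10, 3, 1, 4, 0, 9, 8, 2, 5]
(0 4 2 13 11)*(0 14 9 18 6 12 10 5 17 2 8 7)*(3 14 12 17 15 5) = [4, 1, 13, 14, 8, 15, 17, 0, 7, 18, 3, 12, 10, 11, 9, 5, 16, 2, 6] = (0 4 8 7)(2 13 11 12 10 3 14 9 18 6 17)(5 15)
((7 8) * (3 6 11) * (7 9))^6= [0, 1, 2, 3, 4, 5, 6, 7, 8, 9, 10, 11]= (11)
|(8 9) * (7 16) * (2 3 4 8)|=10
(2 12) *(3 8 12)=(2 3 8 12)=[0, 1, 3, 8, 4, 5, 6, 7, 12, 9, 10, 11, 2]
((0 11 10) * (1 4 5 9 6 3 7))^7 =[11, 1, 2, 3, 4, 5, 6, 7, 8, 9, 0, 10] =(0 11 10)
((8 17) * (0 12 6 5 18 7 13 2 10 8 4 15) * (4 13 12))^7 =(0 4 15)(2 8 13 10 17)(5 7 6 18 12) =[4, 1, 8, 3, 15, 7, 18, 6, 13, 9, 17, 11, 5, 10, 14, 0, 16, 2, 12]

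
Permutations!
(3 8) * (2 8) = [0, 1, 8, 2, 4, 5, 6, 7, 3] = (2 8 3)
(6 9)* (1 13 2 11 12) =[0, 13, 11, 3, 4, 5, 9, 7, 8, 6, 10, 12, 1, 2] =(1 13 2 11 12)(6 9)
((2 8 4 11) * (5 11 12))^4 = (2 5 4)(8 11 12) = [0, 1, 5, 3, 2, 4, 6, 7, 11, 9, 10, 12, 8]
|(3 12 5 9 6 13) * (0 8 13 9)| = |(0 8 13 3 12 5)(6 9)| = 6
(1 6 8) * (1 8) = [0, 6, 2, 3, 4, 5, 1, 7, 8] = (8)(1 6)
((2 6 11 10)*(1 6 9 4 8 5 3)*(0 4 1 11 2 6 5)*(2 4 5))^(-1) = (0 8 4 6 10 11 3 5)(1 9 2) = [8, 9, 1, 5, 6, 0, 10, 7, 4, 2, 11, 3]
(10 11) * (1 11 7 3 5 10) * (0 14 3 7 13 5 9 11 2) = (0 14 3 9 11 1 2)(5 10 13) = [14, 2, 0, 9, 4, 10, 6, 7, 8, 11, 13, 1, 12, 5, 3]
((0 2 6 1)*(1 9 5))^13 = [2, 0, 6, 3, 4, 1, 9, 7, 8, 5] = (0 2 6 9 5 1)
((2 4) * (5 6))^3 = (2 4)(5 6) = [0, 1, 4, 3, 2, 6, 5]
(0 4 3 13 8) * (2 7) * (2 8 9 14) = (0 4 3 13 9 14 2 7 8) = [4, 1, 7, 13, 3, 5, 6, 8, 0, 14, 10, 11, 12, 9, 2]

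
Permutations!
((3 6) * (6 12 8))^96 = (12) = [0, 1, 2, 3, 4, 5, 6, 7, 8, 9, 10, 11, 12]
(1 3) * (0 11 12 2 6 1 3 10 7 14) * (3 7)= (0 11 12 2 6 1 10 3 7 14)= [11, 10, 6, 7, 4, 5, 1, 14, 8, 9, 3, 12, 2, 13, 0]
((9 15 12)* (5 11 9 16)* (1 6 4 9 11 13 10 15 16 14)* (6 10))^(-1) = (1 14 12 15 10)(4 6 13 5 16 9) = [0, 14, 2, 3, 6, 16, 13, 7, 8, 4, 1, 11, 15, 5, 12, 10, 9]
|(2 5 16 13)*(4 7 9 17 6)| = 20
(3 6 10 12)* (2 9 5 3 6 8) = (2 9 5 3 8)(6 10 12) = [0, 1, 9, 8, 4, 3, 10, 7, 2, 5, 12, 11, 6]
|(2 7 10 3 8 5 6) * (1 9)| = |(1 9)(2 7 10 3 8 5 6)| = 14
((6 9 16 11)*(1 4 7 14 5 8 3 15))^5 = (1 8 7 15 5 4 3 14)(6 9 16 11) = [0, 8, 2, 14, 3, 4, 9, 15, 7, 16, 10, 6, 12, 13, 1, 5, 11]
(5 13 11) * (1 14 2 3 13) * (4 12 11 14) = (1 4 12 11 5)(2 3 13 14) = [0, 4, 3, 13, 12, 1, 6, 7, 8, 9, 10, 5, 11, 14, 2]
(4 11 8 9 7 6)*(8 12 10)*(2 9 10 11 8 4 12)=(2 9 7 6 12 11)(4 8 10)=[0, 1, 9, 3, 8, 5, 12, 6, 10, 7, 4, 2, 11]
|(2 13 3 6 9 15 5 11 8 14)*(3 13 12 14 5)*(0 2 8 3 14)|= 24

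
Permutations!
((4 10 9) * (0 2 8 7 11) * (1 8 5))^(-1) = (0 11 7 8 1 5 2)(4 9 10) = [11, 5, 0, 3, 9, 2, 6, 8, 1, 10, 4, 7]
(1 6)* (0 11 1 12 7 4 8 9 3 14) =(0 11 1 6 12 7 4 8 9 3 14) =[11, 6, 2, 14, 8, 5, 12, 4, 9, 3, 10, 1, 7, 13, 0]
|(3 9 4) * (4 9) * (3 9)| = 3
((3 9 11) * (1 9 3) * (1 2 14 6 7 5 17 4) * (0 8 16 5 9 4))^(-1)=(0 17 5 16 8)(1 4)(2 11 9 7 6 14)=[17, 4, 11, 3, 1, 16, 14, 6, 0, 7, 10, 9, 12, 13, 2, 15, 8, 5]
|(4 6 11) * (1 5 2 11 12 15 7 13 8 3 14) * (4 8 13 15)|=42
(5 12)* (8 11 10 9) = (5 12)(8 11 10 9) = [0, 1, 2, 3, 4, 12, 6, 7, 11, 8, 9, 10, 5]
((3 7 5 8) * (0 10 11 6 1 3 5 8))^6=(0 7 6)(1 10 8)(3 11 5)=[7, 10, 2, 11, 4, 3, 0, 6, 1, 9, 8, 5]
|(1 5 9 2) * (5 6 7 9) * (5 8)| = 10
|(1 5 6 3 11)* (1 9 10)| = |(1 5 6 3 11 9 10)| = 7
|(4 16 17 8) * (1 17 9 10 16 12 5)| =6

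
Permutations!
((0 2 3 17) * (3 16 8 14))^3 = [8, 1, 14, 2, 4, 5, 6, 7, 17, 9, 10, 11, 12, 13, 0, 15, 3, 16] = (0 8 17 16 3 2 14)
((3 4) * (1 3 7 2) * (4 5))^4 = (1 7 5)(2 4 3) = [0, 7, 4, 2, 3, 1, 6, 5]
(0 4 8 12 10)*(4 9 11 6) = (0 9 11 6 4 8 12 10) = [9, 1, 2, 3, 8, 5, 4, 7, 12, 11, 0, 6, 10]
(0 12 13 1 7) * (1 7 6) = (0 12 13 7)(1 6) = [12, 6, 2, 3, 4, 5, 1, 0, 8, 9, 10, 11, 13, 7]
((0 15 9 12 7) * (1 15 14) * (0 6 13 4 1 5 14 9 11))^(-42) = (0 15 4 6 12)(1 13 7 9 11) = [15, 13, 2, 3, 6, 5, 12, 9, 8, 11, 10, 1, 0, 7, 14, 4]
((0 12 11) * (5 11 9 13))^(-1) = (0 11 5 13 9 12) = [11, 1, 2, 3, 4, 13, 6, 7, 8, 12, 10, 5, 0, 9]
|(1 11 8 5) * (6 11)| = |(1 6 11 8 5)| = 5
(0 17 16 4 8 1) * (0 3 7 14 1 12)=[17, 3, 2, 7, 8, 5, 6, 14, 12, 9, 10, 11, 0, 13, 1, 15, 4, 16]=(0 17 16 4 8 12)(1 3 7 14)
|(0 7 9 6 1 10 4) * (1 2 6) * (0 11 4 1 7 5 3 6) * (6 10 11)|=18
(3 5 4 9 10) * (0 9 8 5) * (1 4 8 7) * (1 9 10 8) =(0 10 3)(1 4 7 9 8 5) =[10, 4, 2, 0, 7, 1, 6, 9, 5, 8, 3]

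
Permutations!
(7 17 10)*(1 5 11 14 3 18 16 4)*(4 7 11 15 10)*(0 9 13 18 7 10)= (0 9 13 18 16 10 11 14 3 7 17 4 1 5 15)= [9, 5, 2, 7, 1, 15, 6, 17, 8, 13, 11, 14, 12, 18, 3, 0, 10, 4, 16]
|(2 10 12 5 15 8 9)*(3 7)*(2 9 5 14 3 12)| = |(2 10)(3 7 12 14)(5 15 8)| = 12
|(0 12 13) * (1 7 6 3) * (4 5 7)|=|(0 12 13)(1 4 5 7 6 3)|=6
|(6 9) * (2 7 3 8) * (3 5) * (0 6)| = |(0 6 9)(2 7 5 3 8)| = 15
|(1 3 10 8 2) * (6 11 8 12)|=8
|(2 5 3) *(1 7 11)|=3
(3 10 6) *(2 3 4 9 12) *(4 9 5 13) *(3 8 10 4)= [0, 1, 8, 4, 5, 13, 9, 7, 10, 12, 6, 11, 2, 3]= (2 8 10 6 9 12)(3 4 5 13)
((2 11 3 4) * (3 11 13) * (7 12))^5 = (2 13 3 4)(7 12) = [0, 1, 13, 4, 2, 5, 6, 12, 8, 9, 10, 11, 7, 3]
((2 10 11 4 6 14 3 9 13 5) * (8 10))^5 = (2 6 5 4 13 11 9 10 3 8 14) = [0, 1, 6, 8, 13, 4, 5, 7, 14, 10, 3, 9, 12, 11, 2]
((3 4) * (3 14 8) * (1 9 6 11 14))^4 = (1 14)(3 6)(4 11)(8 9) = [0, 14, 2, 6, 11, 5, 3, 7, 9, 8, 10, 4, 12, 13, 1]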